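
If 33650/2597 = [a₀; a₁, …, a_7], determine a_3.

2

⌊33650/2597⌋ = 12, remainder 2486
⌊2597/2486⌋ = 1, remainder 111
⌊2486/111⌋ = 22, remainder 44
⌊111/44⌋ = 2, remainder 23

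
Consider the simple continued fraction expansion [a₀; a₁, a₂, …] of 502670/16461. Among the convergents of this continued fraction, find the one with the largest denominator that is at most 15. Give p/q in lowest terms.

a_0 = 30: 30/1  (≤ bound)
a_1 = 1: 31/1  (≤ bound)
a_2 = 1: 61/2  (≤ bound)
a_3 = 6: 397/13  (≤ bound)
a_4 = 3: 1252/41  (> 15, stop)

397/13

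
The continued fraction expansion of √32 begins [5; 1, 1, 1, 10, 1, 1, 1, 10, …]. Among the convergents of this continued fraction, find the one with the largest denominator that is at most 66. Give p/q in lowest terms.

198/35

a_0 = 5: 5/1  (≤ bound)
a_1 = 1: 6/1  (≤ bound)
a_2 = 1: 11/2  (≤ bound)
a_3 = 1: 17/3  (≤ bound)
a_4 = 10: 181/32  (≤ bound)
a_5 = 1: 198/35  (≤ bound)
a_6 = 1: 379/67  (> 66, stop)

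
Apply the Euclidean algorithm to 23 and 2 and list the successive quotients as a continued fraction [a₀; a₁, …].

[11; 2]

23 ÷ 2 → quotient 11, remainder 1
2 ÷ 1 → quotient 2, remainder 0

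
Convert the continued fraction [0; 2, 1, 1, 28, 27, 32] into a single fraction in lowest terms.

Collapse the nested fraction from the inside out:
Start with 32.
27 + 1/(32/1) = 27 + 1/32 = 865/32
28 + 1/(865/32) = 28 + 32/865 = 24252/865
1 + 1/(24252/865) = 1 + 865/24252 = 25117/24252
1 + 1/(25117/24252) = 1 + 24252/25117 = 49369/25117
2 + 1/(49369/25117) = 2 + 25117/49369 = 123855/49369
0 + 1/(123855/49369) = 0 + 49369/123855 = 49369/123855

49369/123855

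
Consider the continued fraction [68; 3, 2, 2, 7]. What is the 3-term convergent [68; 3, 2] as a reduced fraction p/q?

Collapse the nested fraction from the inside out:
Start with 2.
3 + 1/(2/1) = 3 + 1/2 = 7/2
68 + 1/(7/2) = 68 + 2/7 = 478/7

478/7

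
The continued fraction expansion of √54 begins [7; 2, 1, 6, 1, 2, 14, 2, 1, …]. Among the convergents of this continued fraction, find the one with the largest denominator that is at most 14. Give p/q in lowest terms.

a_0 = 7: 7/1  (≤ bound)
a_1 = 2: 15/2  (≤ bound)
a_2 = 1: 22/3  (≤ bound)
a_3 = 6: 147/20  (> 14, stop)

22/3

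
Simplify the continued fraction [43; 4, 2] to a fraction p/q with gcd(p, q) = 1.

Use the convergent recurrence hₖ = aₖ·hₖ₋₁ + hₖ₋₂ (and likewise for the denominators kₖ):
a_0 = 43: 43/1
a_1 = 4: 173/4
a_2 = 2: 389/9

389/9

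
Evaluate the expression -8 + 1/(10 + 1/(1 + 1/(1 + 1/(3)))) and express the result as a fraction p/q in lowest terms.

Work from the innermost term outward:
Start with 3.
1 + 1/(3/1) = 1 + 1/3 = 4/3
1 + 1/(4/3) = 1 + 3/4 = 7/4
10 + 1/(7/4) = 10 + 4/7 = 74/7
-8 + 1/(74/7) = -8 + 7/74 = -585/74

-585/74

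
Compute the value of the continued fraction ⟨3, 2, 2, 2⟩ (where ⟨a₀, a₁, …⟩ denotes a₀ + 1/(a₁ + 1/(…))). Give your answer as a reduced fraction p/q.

41/12

Build up convergents one term at a time:
a_0 = 3: 3/1
a_1 = 2: 7/2
a_2 = 2: 17/5
a_3 = 2: 41/12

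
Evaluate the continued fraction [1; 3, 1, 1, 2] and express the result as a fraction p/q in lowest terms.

23/18

Compute successive convergents:
a_0 = 1: 1/1
a_1 = 3: 4/3
a_2 = 1: 5/4
a_3 = 1: 9/7
a_4 = 2: 23/18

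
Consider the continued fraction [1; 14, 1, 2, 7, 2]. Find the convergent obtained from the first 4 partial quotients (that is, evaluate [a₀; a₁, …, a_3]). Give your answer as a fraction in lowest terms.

Starting at the tail and folding back:
Start with 2.
1 + 1/(2/1) = 1 + 1/2 = 3/2
14 + 1/(3/2) = 14 + 2/3 = 44/3
1 + 1/(44/3) = 1 + 3/44 = 47/44

47/44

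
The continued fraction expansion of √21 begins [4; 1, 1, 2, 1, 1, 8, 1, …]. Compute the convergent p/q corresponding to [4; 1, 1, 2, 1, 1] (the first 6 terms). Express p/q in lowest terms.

55/12

Work from the innermost term outward:
Start with 1.
1 + 1/(1/1) = 1 + 1/1 = 2/1
2 + 1/(2/1) = 2 + 1/2 = 5/2
1 + 1/(5/2) = 1 + 2/5 = 7/5
1 + 1/(7/5) = 1 + 5/7 = 12/7
4 + 1/(12/7) = 4 + 7/12 = 55/12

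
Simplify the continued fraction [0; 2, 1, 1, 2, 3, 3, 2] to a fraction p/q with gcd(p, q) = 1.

129/334

a_0 = 0: 0/1
a_1 = 2: 1/2
a_2 = 1: 1/3
a_3 = 1: 2/5
a_4 = 2: 5/13
a_5 = 3: 17/44
a_6 = 3: 56/145
a_7 = 2: 129/334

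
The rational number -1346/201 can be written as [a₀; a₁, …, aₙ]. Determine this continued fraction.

[-7; 3, 3, 2, 1, 1, 3]

Repeatedly divide and take the remainder:
⌊-1346/201⌋ = -7, remainder 61
⌊201/61⌋ = 3, remainder 18
⌊61/18⌋ = 3, remainder 7
⌊18/7⌋ = 2, remainder 4
⌊7/4⌋ = 1, remainder 3
⌊4/3⌋ = 1, remainder 1
⌊3/1⌋ = 3, remainder 0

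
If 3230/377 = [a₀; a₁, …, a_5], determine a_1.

1

⌊3230/377⌋ = 8, remainder 214
⌊377/214⌋ = 1, remainder 163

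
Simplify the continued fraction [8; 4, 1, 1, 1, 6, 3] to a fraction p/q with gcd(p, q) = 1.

Starting at the tail and folding back:
Start with 3.
6 + 1/(3/1) = 6 + 1/3 = 19/3
1 + 1/(19/3) = 1 + 3/19 = 22/19
1 + 1/(22/19) = 1 + 19/22 = 41/22
1 + 1/(41/22) = 1 + 22/41 = 63/41
4 + 1/(63/41) = 4 + 41/63 = 293/63
8 + 1/(293/63) = 8 + 63/293 = 2407/293

2407/293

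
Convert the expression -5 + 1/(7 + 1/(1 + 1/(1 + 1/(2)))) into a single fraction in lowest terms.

Collapse the nested fraction from the inside out:
Start with 2.
1 + 1/(2/1) = 1 + 1/2 = 3/2
1 + 1/(3/2) = 1 + 2/3 = 5/3
7 + 1/(5/3) = 7 + 3/5 = 38/5
-5 + 1/(38/5) = -5 + 5/38 = -185/38

-185/38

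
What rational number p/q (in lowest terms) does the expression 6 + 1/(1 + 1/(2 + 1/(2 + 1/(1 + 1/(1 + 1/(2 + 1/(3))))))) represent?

Start with 3.
2 + 1/(3/1) = 2 + 1/3 = 7/3
1 + 1/(7/3) = 1 + 3/7 = 10/7
1 + 1/(10/7) = 1 + 7/10 = 17/10
2 + 1/(17/10) = 2 + 10/17 = 44/17
2 + 1/(44/17) = 2 + 17/44 = 105/44
1 + 1/(105/44) = 1 + 44/105 = 149/105
6 + 1/(149/105) = 6 + 105/149 = 999/149

999/149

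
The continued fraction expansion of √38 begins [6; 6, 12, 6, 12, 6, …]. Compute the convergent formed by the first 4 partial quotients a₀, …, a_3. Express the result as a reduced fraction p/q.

Collapse the nested fraction from the inside out:
Start with 6.
12 + 1/(6/1) = 12 + 1/6 = 73/6
6 + 1/(73/6) = 6 + 6/73 = 444/73
6 + 1/(444/73) = 6 + 73/444 = 2737/444

2737/444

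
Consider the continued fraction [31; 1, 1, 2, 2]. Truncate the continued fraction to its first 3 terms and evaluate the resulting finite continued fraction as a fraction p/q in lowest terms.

Start with 1.
1 + 1/(1/1) = 1 + 1/1 = 2/1
31 + 1/(2/1) = 31 + 1/2 = 63/2

63/2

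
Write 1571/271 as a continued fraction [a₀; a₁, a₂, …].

[5; 1, 3, 1, 12, 1, 3]

1571 = 5·271 + 216, so a_0 = 5
271 = 1·216 + 55, so a_1 = 1
216 = 3·55 + 51, so a_2 = 3
55 = 1·51 + 4, so a_3 = 1
51 = 12·4 + 3, so a_4 = 12
4 = 1·3 + 1, so a_5 = 1
3 = 3·1 + 0, so a_6 = 3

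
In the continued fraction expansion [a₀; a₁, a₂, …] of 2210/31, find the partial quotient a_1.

⌊2210/31⌋ = 71, remainder 9
⌊31/9⌋ = 3, remainder 4

3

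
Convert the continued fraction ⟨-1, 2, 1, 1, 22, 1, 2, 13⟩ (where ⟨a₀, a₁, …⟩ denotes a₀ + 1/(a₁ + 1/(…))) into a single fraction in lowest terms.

Collapse the nested fraction from the inside out:
Start with 13.
2 + 1/(13/1) = 2 + 1/13 = 27/13
1 + 1/(27/13) = 1 + 13/27 = 40/27
22 + 1/(40/27) = 22 + 27/40 = 907/40
1 + 1/(907/40) = 1 + 40/907 = 947/907
1 + 1/(947/907) = 1 + 907/947 = 1854/947
2 + 1/(1854/947) = 2 + 947/1854 = 4655/1854
-1 + 1/(4655/1854) = -1 + 1854/4655 = -2801/4655

-2801/4655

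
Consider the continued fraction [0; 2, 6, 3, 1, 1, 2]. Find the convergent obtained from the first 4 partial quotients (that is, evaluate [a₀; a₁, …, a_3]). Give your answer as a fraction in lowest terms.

Build up convergents one term at a time:
a_0 = 0: 0/1
a_1 = 2: 1/2
a_2 = 6: 6/13
a_3 = 3: 19/41

19/41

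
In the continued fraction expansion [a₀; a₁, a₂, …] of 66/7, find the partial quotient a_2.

⌊66/7⌋ = 9, remainder 3
⌊7/3⌋ = 2, remainder 1
⌊3/1⌋ = 3, remainder 0

3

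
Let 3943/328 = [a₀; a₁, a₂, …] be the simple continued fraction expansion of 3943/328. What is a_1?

46

Apply division with remainder until the remainder is 0:
3943 = 12·328 + 7, so a_0 = 12
328 = 46·7 + 6, so a_1 = 46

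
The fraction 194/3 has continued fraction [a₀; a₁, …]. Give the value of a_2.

194 = 64·3 + 2, so a_0 = 64
3 = 1·2 + 1, so a_1 = 1
2 = 2·1 + 0, so a_2 = 2

2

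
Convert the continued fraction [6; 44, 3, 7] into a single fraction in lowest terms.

Starting at the tail and folding back:
Start with 7.
3 + 1/(7/1) = 3 + 1/7 = 22/7
44 + 1/(22/7) = 44 + 7/22 = 975/22
6 + 1/(975/22) = 6 + 22/975 = 5872/975

5872/975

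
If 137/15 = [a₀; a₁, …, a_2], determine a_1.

⌊137/15⌋ = 9, remainder 2
⌊15/2⌋ = 7, remainder 1

7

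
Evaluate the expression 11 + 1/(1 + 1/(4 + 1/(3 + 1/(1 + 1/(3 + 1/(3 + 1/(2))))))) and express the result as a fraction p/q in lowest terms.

Start with 2.
3 + 1/(2/1) = 3 + 1/2 = 7/2
3 + 1/(7/2) = 3 + 2/7 = 23/7
1 + 1/(23/7) = 1 + 7/23 = 30/23
3 + 1/(30/23) = 3 + 23/30 = 113/30
4 + 1/(113/30) = 4 + 30/113 = 482/113
1 + 1/(482/113) = 1 + 113/482 = 595/482
11 + 1/(595/482) = 11 + 482/595 = 7027/595

7027/595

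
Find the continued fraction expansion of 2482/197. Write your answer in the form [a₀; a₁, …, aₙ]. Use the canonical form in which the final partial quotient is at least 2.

Run the Euclidean algorithm, recording each quotient:
2482 = 12·197 + 118, so a_0 = 12
197 = 1·118 + 79, so a_1 = 1
118 = 1·79 + 39, so a_2 = 1
79 = 2·39 + 1, so a_3 = 2
39 = 39·1 + 0, so a_4 = 39

[12; 1, 1, 2, 39]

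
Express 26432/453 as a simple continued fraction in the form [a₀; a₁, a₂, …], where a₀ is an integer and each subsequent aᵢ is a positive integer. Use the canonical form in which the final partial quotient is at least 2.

⌊26432/453⌋ = 58, remainder 158
⌊453/158⌋ = 2, remainder 137
⌊158/137⌋ = 1, remainder 21
⌊137/21⌋ = 6, remainder 11
⌊21/11⌋ = 1, remainder 10
⌊11/10⌋ = 1, remainder 1
⌊10/1⌋ = 10, remainder 0

[58; 2, 1, 6, 1, 1, 10]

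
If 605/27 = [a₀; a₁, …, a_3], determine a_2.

Apply division with remainder until the remainder is 0:
605 ÷ 27 → quotient 22, remainder 11
27 ÷ 11 → quotient 2, remainder 5
11 ÷ 5 → quotient 2, remainder 1

2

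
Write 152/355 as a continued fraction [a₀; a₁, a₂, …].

152 = 0·355 + 152, so a_0 = 0
355 = 2·152 + 51, so a_1 = 2
152 = 2·51 + 50, so a_2 = 2
51 = 1·50 + 1, so a_3 = 1
50 = 50·1 + 0, so a_4 = 50

[0; 2, 2, 1, 50]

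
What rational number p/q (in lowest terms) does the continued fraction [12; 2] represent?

Build up convergents one term at a time:
a_0 = 12: 12/1
a_1 = 2: 25/2

25/2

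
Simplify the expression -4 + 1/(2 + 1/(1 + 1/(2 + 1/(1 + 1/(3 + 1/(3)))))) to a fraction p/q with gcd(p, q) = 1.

Start with 3.
3 + 1/(3/1) = 3 + 1/3 = 10/3
1 + 1/(10/3) = 1 + 3/10 = 13/10
2 + 1/(13/10) = 2 + 10/13 = 36/13
1 + 1/(36/13) = 1 + 13/36 = 49/36
2 + 1/(49/36) = 2 + 36/49 = 134/49
-4 + 1/(134/49) = -4 + 49/134 = -487/134

-487/134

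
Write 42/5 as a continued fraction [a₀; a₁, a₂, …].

42 ÷ 5 → quotient 8, remainder 2
5 ÷ 2 → quotient 2, remainder 1
2 ÷ 1 → quotient 2, remainder 0

[8; 2, 2]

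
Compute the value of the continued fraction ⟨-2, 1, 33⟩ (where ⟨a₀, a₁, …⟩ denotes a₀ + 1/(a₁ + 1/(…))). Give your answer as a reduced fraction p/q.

-35/34

Use the convergent recurrence hₖ = aₖ·hₖ₋₁ + hₖ₋₂ (and likewise for the denominators kₖ):
a_0 = -2: -2/1
a_1 = 1: -1/1
a_2 = 33: -35/34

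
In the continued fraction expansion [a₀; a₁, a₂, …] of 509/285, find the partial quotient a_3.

1

509 = 1·285 + 224, so a_0 = 1
285 = 1·224 + 61, so a_1 = 1
224 = 3·61 + 41, so a_2 = 3
61 = 1·41 + 20, so a_3 = 1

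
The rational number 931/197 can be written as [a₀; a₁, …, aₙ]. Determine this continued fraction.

[4; 1, 2, 1, 1, 1, 5, 3]

Run the Euclidean algorithm, recording each quotient:
⌊931/197⌋ = 4, remainder 143
⌊197/143⌋ = 1, remainder 54
⌊143/54⌋ = 2, remainder 35
⌊54/35⌋ = 1, remainder 19
⌊35/19⌋ = 1, remainder 16
⌊19/16⌋ = 1, remainder 3
⌊16/3⌋ = 5, remainder 1
⌊3/1⌋ = 3, remainder 0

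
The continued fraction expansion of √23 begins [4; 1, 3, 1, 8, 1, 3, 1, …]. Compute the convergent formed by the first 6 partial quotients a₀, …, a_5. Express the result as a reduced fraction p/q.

235/49

Build up convergents one term at a time:
a_0 = 4: 4/1
a_1 = 1: 5/1
a_2 = 3: 19/4
a_3 = 1: 24/5
a_4 = 8: 211/44
a_5 = 1: 235/49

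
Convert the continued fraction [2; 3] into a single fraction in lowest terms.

7/3

Build up convergents one term at a time:
a_0 = 2: 2/1
a_1 = 3: 7/3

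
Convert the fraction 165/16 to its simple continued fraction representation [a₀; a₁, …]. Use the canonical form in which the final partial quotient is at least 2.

[10; 3, 5]

Run the Euclidean algorithm, recording each quotient:
165 ÷ 16 → quotient 10, remainder 5
16 ÷ 5 → quotient 3, remainder 1
5 ÷ 1 → quotient 5, remainder 0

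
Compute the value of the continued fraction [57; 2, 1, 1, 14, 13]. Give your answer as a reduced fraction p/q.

54757/954

a_0 = 57: 57/1
a_1 = 2: 115/2
a_2 = 1: 172/3
a_3 = 1: 287/5
a_4 = 14: 4190/73
a_5 = 13: 54757/954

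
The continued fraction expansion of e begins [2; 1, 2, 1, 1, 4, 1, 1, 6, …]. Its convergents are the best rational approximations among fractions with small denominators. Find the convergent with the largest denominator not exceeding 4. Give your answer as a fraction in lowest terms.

a_0 = 2: 2/1  (≤ bound)
a_1 = 1: 3/1  (≤ bound)
a_2 = 2: 8/3  (≤ bound)
a_3 = 1: 11/4  (≤ bound)
a_4 = 1: 19/7  (> 4, stop)

11/4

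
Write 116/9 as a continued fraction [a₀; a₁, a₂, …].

[12; 1, 8]

116 = 12·9 + 8, so a_0 = 12
9 = 1·8 + 1, so a_1 = 1
8 = 8·1 + 0, so a_2 = 8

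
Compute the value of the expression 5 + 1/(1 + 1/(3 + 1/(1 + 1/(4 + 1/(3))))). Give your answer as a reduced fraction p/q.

446/77

Start with 3.
4 + 1/(3/1) = 4 + 1/3 = 13/3
1 + 1/(13/3) = 1 + 3/13 = 16/13
3 + 1/(16/13) = 3 + 13/16 = 61/16
1 + 1/(61/16) = 1 + 16/61 = 77/61
5 + 1/(77/61) = 5 + 61/77 = 446/77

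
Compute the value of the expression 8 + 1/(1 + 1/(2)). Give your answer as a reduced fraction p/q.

Start with 2.
1 + 1/(2/1) = 1 + 1/2 = 3/2
8 + 1/(3/2) = 8 + 2/3 = 26/3

26/3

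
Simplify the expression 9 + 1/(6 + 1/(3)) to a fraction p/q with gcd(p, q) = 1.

174/19

a_0 = 9: 9/1
a_1 = 6: 55/6
a_2 = 3: 174/19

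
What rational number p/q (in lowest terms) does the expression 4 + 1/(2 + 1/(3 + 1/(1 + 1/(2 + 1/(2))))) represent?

262/59

Work from the innermost term outward:
Start with 2.
2 + 1/(2/1) = 2 + 1/2 = 5/2
1 + 1/(5/2) = 1 + 2/5 = 7/5
3 + 1/(7/5) = 3 + 5/7 = 26/7
2 + 1/(26/7) = 2 + 7/26 = 59/26
4 + 1/(59/26) = 4 + 26/59 = 262/59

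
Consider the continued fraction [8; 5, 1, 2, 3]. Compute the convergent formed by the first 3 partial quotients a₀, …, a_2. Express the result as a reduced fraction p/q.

a_0 = 8: 8/1
a_1 = 5: 41/5
a_2 = 1: 49/6

49/6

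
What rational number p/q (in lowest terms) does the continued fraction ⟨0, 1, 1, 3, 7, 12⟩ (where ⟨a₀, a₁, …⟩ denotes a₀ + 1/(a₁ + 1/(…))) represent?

Work from the innermost term outward:
Start with 12.
7 + 1/(12/1) = 7 + 1/12 = 85/12
3 + 1/(85/12) = 3 + 12/85 = 267/85
1 + 1/(267/85) = 1 + 85/267 = 352/267
1 + 1/(352/267) = 1 + 267/352 = 619/352
0 + 1/(619/352) = 0 + 352/619 = 352/619

352/619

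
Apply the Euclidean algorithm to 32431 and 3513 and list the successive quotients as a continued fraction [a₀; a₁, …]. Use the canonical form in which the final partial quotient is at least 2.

[9; 4, 3, 5, 1, 42]

Run the Euclidean algorithm, recording each quotient:
32431 ÷ 3513 → quotient 9, remainder 814
3513 ÷ 814 → quotient 4, remainder 257
814 ÷ 257 → quotient 3, remainder 43
257 ÷ 43 → quotient 5, remainder 42
43 ÷ 42 → quotient 1, remainder 1
42 ÷ 1 → quotient 42, remainder 0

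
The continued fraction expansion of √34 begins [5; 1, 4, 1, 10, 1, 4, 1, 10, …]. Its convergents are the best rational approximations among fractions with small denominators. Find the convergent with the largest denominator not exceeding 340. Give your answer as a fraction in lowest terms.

a_0 = 5: 5/1  (≤ bound)
a_1 = 1: 6/1  (≤ bound)
a_2 = 4: 29/5  (≤ bound)
a_3 = 1: 35/6  (≤ bound)
a_4 = 10: 379/65  (≤ bound)
a_5 = 1: 414/71  (≤ bound)
a_6 = 4: 2035/349  (> 340, stop)

414/71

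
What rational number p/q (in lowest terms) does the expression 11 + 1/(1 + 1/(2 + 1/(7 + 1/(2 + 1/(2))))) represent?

1355/116

Starting at the tail and folding back:
Start with 2.
2 + 1/(2/1) = 2 + 1/2 = 5/2
7 + 1/(5/2) = 7 + 2/5 = 37/5
2 + 1/(37/5) = 2 + 5/37 = 79/37
1 + 1/(79/37) = 1 + 37/79 = 116/79
11 + 1/(116/79) = 11 + 79/116 = 1355/116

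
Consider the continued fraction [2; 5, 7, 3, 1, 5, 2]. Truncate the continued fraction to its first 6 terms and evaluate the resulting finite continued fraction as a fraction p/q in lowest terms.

1883/858

a_0 = 2: 2/1
a_1 = 5: 11/5
a_2 = 7: 79/36
a_3 = 3: 248/113
a_4 = 1: 327/149
a_5 = 5: 1883/858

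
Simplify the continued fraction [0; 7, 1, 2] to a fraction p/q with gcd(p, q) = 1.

3/23

Start with 2.
1 + 1/(2/1) = 1 + 1/2 = 3/2
7 + 1/(3/2) = 7 + 2/3 = 23/3
0 + 1/(23/3) = 0 + 3/23 = 3/23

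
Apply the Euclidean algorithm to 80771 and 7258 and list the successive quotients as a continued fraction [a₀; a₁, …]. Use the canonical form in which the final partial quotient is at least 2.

[11; 7, 1, 3, 1, 1, 8, 12]

Run the Euclidean algorithm, recording each quotient:
80771 ÷ 7258 → quotient 11, remainder 933
7258 ÷ 933 → quotient 7, remainder 727
933 ÷ 727 → quotient 1, remainder 206
727 ÷ 206 → quotient 3, remainder 109
206 ÷ 109 → quotient 1, remainder 97
109 ÷ 97 → quotient 1, remainder 12
97 ÷ 12 → quotient 8, remainder 1
12 ÷ 1 → quotient 12, remainder 0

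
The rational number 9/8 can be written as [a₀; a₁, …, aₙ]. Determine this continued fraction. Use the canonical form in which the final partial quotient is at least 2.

[1; 8]

Run the Euclidean algorithm, recording each quotient:
9 = 1·8 + 1, so a_0 = 1
8 = 8·1 + 0, so a_1 = 8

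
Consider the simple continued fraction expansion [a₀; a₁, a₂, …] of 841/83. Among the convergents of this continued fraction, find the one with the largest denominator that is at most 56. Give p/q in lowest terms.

152/15

a_0 = 10: 10/1  (≤ bound)
a_1 = 7: 71/7  (≤ bound)
a_2 = 1: 81/8  (≤ bound)
a_3 = 1: 152/15  (≤ bound)
a_4 = 5: 841/83  (> 56, stop)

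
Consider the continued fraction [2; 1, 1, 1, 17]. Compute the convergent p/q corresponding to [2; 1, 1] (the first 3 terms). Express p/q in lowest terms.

a_0 = 2: 2/1
a_1 = 1: 3/1
a_2 = 1: 5/2

5/2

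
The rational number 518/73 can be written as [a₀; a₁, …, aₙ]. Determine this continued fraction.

Repeatedly divide and take the remainder:
518 = 7·73 + 7, so a_0 = 7
73 = 10·7 + 3, so a_1 = 10
7 = 2·3 + 1, so a_2 = 2
3 = 3·1 + 0, so a_3 = 3

[7; 10, 2, 3]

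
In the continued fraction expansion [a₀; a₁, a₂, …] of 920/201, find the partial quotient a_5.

2

Apply division with remainder until the remainder is 0:
920 = 4·201 + 116, so a_0 = 4
201 = 1·116 + 85, so a_1 = 1
116 = 1·85 + 31, so a_2 = 1
85 = 2·31 + 23, so a_3 = 2
31 = 1·23 + 8, so a_4 = 1
23 = 2·8 + 7, so a_5 = 2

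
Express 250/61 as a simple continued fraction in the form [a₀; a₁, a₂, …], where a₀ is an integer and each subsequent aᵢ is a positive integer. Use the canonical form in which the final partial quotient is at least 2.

[4; 10, 6]

⌊250/61⌋ = 4, remainder 6
⌊61/6⌋ = 10, remainder 1
⌊6/1⌋ = 6, remainder 0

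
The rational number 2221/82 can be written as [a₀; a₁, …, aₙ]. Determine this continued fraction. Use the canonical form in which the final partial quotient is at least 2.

⌊2221/82⌋ = 27, remainder 7
⌊82/7⌋ = 11, remainder 5
⌊7/5⌋ = 1, remainder 2
⌊5/2⌋ = 2, remainder 1
⌊2/1⌋ = 2, remainder 0

[27; 11, 1, 2, 2]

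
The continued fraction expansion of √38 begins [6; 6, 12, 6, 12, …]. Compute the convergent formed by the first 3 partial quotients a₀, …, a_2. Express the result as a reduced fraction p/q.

450/73

a_0 = 6: 6/1
a_1 = 6: 37/6
a_2 = 12: 450/73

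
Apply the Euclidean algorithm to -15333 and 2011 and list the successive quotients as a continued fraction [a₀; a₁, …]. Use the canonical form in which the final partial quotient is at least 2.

-15333 ÷ 2011 → quotient -8, remainder 755
2011 ÷ 755 → quotient 2, remainder 501
755 ÷ 501 → quotient 1, remainder 254
501 ÷ 254 → quotient 1, remainder 247
254 ÷ 247 → quotient 1, remainder 7
247 ÷ 7 → quotient 35, remainder 2
7 ÷ 2 → quotient 3, remainder 1
2 ÷ 1 → quotient 2, remainder 0

[-8; 2, 1, 1, 1, 35, 3, 2]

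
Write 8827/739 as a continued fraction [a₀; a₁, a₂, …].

⌊8827/739⌋ = 11, remainder 698
⌊739/698⌋ = 1, remainder 41
⌊698/41⌋ = 17, remainder 1
⌊41/1⌋ = 41, remainder 0

[11; 1, 17, 41]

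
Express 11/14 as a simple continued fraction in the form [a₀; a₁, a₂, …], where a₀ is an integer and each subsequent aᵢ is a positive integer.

[0; 1, 3, 1, 2]

Run the Euclidean algorithm, recording each quotient:
11 = 0·14 + 11, so a_0 = 0
14 = 1·11 + 3, so a_1 = 1
11 = 3·3 + 2, so a_2 = 3
3 = 1·2 + 1, so a_3 = 1
2 = 2·1 + 0, so a_4 = 2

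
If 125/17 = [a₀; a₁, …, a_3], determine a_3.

Run the Euclidean algorithm, recording each quotient:
⌊125/17⌋ = 7, remainder 6
⌊17/6⌋ = 2, remainder 5
⌊6/5⌋ = 1, remainder 1
⌊5/1⌋ = 5, remainder 0

5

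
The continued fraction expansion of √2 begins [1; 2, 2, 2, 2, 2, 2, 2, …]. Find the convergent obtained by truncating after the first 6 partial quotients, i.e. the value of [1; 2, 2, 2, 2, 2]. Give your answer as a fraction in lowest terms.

99/70

Start with 2.
2 + 1/(2/1) = 2 + 1/2 = 5/2
2 + 1/(5/2) = 2 + 2/5 = 12/5
2 + 1/(12/5) = 2 + 5/12 = 29/12
2 + 1/(29/12) = 2 + 12/29 = 70/29
1 + 1/(70/29) = 1 + 29/70 = 99/70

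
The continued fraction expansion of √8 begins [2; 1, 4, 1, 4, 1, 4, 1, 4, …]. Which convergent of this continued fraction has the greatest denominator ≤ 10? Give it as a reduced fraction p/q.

17/6

a_0 = 2: 2/1  (≤ bound)
a_1 = 1: 3/1  (≤ bound)
a_2 = 4: 14/5  (≤ bound)
a_3 = 1: 17/6  (≤ bound)
a_4 = 4: 82/29  (> 10, stop)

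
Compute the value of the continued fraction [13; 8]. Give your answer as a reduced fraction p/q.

Start with 8.
13 + 1/(8/1) = 13 + 1/8 = 105/8

105/8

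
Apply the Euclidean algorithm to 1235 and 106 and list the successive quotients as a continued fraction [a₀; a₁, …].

[11; 1, 1, 1, 6, 2, 2]

1235 = 11·106 + 69, so a_0 = 11
106 = 1·69 + 37, so a_1 = 1
69 = 1·37 + 32, so a_2 = 1
37 = 1·32 + 5, so a_3 = 1
32 = 6·5 + 2, so a_4 = 6
5 = 2·2 + 1, so a_5 = 2
2 = 2·1 + 0, so a_6 = 2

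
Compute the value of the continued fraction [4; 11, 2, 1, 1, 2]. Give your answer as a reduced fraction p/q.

605/148

Work from the innermost term outward:
Start with 2.
1 + 1/(2/1) = 1 + 1/2 = 3/2
1 + 1/(3/2) = 1 + 2/3 = 5/3
2 + 1/(5/3) = 2 + 3/5 = 13/5
11 + 1/(13/5) = 11 + 5/13 = 148/13
4 + 1/(148/13) = 4 + 13/148 = 605/148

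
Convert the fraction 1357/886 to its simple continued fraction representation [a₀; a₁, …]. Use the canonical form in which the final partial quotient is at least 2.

⌊1357/886⌋ = 1, remainder 471
⌊886/471⌋ = 1, remainder 415
⌊471/415⌋ = 1, remainder 56
⌊415/56⌋ = 7, remainder 23
⌊56/23⌋ = 2, remainder 10
⌊23/10⌋ = 2, remainder 3
⌊10/3⌋ = 3, remainder 1
⌊3/1⌋ = 3, remainder 0

[1; 1, 1, 7, 2, 2, 3, 3]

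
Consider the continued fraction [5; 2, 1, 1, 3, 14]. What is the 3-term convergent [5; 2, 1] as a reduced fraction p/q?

Start with 1.
2 + 1/(1/1) = 2 + 1/1 = 3/1
5 + 1/(3/1) = 5 + 1/3 = 16/3

16/3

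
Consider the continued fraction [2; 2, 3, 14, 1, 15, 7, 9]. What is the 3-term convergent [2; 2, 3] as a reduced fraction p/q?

a_0 = 2: 2/1
a_1 = 2: 5/2
a_2 = 3: 17/7

17/7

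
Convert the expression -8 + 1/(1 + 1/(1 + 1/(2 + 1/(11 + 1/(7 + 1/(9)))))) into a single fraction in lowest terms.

-27341/3693

Work from the innermost term outward:
Start with 9.
7 + 1/(9/1) = 7 + 1/9 = 64/9
11 + 1/(64/9) = 11 + 9/64 = 713/64
2 + 1/(713/64) = 2 + 64/713 = 1490/713
1 + 1/(1490/713) = 1 + 713/1490 = 2203/1490
1 + 1/(2203/1490) = 1 + 1490/2203 = 3693/2203
-8 + 1/(3693/2203) = -8 + 2203/3693 = -27341/3693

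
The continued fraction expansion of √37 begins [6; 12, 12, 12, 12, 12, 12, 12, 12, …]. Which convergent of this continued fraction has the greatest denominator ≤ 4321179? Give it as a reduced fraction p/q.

List convergents until the denominator exceeds the bound:
a_0 = 6: 6/1  (≤ bound)
a_1 = 12: 73/12  (≤ bound)
a_2 = 12: 882/145  (≤ bound)
a_3 = 12: 10657/1752  (≤ bound)
a_4 = 12: 128766/21169  (≤ bound)
a_5 = 12: 1555849/255780  (≤ bound)
a_6 = 12: 18798954/3090529  (≤ bound)
a_7 = 12: 227143297/37342128  (> 4321179, stop)

18798954/3090529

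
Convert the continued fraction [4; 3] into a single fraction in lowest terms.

a_0 = 4: 4/1
a_1 = 3: 13/3

13/3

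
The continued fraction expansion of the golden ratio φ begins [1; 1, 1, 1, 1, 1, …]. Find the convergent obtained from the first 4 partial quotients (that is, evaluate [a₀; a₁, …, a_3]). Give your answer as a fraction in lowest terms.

5/3

Starting at the tail and folding back:
Start with 1.
1 + 1/(1/1) = 1 + 1/1 = 2/1
1 + 1/(2/1) = 1 + 1/2 = 3/2
1 + 1/(3/2) = 1 + 2/3 = 5/3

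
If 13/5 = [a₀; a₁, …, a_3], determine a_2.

Repeatedly divide and take the remainder:
13 = 2·5 + 3, so a_0 = 2
5 = 1·3 + 2, so a_1 = 1
3 = 1·2 + 1, so a_2 = 1

1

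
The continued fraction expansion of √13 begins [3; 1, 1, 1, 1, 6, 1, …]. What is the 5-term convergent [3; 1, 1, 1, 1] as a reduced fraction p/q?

a_0 = 3: 3/1
a_1 = 1: 4/1
a_2 = 1: 7/2
a_3 = 1: 11/3
a_4 = 1: 18/5

18/5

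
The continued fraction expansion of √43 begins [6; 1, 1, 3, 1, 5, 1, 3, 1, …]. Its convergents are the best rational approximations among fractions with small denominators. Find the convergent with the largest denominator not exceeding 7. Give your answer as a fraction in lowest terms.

46/7

a_0 = 6: 6/1  (≤ bound)
a_1 = 1: 7/1  (≤ bound)
a_2 = 1: 13/2  (≤ bound)
a_3 = 3: 46/7  (≤ bound)
a_4 = 1: 59/9  (> 7, stop)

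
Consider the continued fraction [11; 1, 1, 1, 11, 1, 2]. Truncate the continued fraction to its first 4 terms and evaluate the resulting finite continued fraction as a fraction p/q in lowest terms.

a_0 = 11: 11/1
a_1 = 1: 12/1
a_2 = 1: 23/2
a_3 = 1: 35/3

35/3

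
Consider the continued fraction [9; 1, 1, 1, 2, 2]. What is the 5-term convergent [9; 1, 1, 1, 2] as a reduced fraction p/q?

a_0 = 9: 9/1
a_1 = 1: 10/1
a_2 = 1: 19/2
a_3 = 1: 29/3
a_4 = 2: 77/8

77/8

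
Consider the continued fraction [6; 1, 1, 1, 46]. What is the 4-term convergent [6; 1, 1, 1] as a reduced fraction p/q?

20/3

a_0 = 6: 6/1
a_1 = 1: 7/1
a_2 = 1: 13/2
a_3 = 1: 20/3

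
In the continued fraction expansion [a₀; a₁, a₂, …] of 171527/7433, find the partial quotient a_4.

1

171527 = 23·7433 + 568, so a_0 = 23
7433 = 13·568 + 49, so a_1 = 13
568 = 11·49 + 29, so a_2 = 11
49 = 1·29 + 20, so a_3 = 1
29 = 1·20 + 9, so a_4 = 1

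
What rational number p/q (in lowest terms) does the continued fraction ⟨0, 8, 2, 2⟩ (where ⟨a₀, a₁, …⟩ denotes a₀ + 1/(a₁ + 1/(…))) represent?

Start with 2.
2 + 1/(2/1) = 2 + 1/2 = 5/2
8 + 1/(5/2) = 8 + 2/5 = 42/5
0 + 1/(42/5) = 0 + 5/42 = 5/42

5/42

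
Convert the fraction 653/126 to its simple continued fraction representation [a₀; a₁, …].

[5; 5, 2, 11]

Repeatedly divide and take the remainder:
⌊653/126⌋ = 5, remainder 23
⌊126/23⌋ = 5, remainder 11
⌊23/11⌋ = 2, remainder 1
⌊11/1⌋ = 11, remainder 0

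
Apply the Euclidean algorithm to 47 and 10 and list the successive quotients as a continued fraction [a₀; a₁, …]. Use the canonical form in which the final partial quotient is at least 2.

[4; 1, 2, 3]

⌊47/10⌋ = 4, remainder 7
⌊10/7⌋ = 1, remainder 3
⌊7/3⌋ = 2, remainder 1
⌊3/1⌋ = 3, remainder 0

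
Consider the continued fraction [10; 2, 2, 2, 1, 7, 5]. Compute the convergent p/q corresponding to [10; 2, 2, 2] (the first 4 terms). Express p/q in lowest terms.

Collapse the nested fraction from the inside out:
Start with 2.
2 + 1/(2/1) = 2 + 1/2 = 5/2
2 + 1/(5/2) = 2 + 2/5 = 12/5
10 + 1/(12/5) = 10 + 5/12 = 125/12

125/12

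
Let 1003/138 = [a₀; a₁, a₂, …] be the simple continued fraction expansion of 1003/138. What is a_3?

2

Run the Euclidean algorithm, recording each quotient:
1003 ÷ 138 → quotient 7, remainder 37
138 ÷ 37 → quotient 3, remainder 27
37 ÷ 27 → quotient 1, remainder 10
27 ÷ 10 → quotient 2, remainder 7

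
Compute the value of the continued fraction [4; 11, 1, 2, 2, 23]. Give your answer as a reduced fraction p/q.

a_0 = 4: 4/1
a_1 = 11: 45/11
a_2 = 1: 49/12
a_3 = 2: 143/35
a_4 = 2: 335/82
a_5 = 23: 7848/1921

7848/1921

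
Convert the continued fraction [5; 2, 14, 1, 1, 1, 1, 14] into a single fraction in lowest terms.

12091/2205

Build up convergents one term at a time:
a_0 = 5: 5/1
a_1 = 2: 11/2
a_2 = 14: 159/29
a_3 = 1: 170/31
a_4 = 1: 329/60
a_5 = 1: 499/91
a_6 = 1: 828/151
a_7 = 14: 12091/2205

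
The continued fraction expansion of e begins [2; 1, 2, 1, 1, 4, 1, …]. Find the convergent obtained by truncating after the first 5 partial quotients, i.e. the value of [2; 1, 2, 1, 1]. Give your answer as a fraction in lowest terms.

Starting at the tail and folding back:
Start with 1.
1 + 1/(1/1) = 1 + 1/1 = 2/1
2 + 1/(2/1) = 2 + 1/2 = 5/2
1 + 1/(5/2) = 1 + 2/5 = 7/5
2 + 1/(7/5) = 2 + 5/7 = 19/7

19/7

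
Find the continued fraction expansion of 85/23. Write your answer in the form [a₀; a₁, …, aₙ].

[3; 1, 2, 3, 2]

85 = 3·23 + 16, so a_0 = 3
23 = 1·16 + 7, so a_1 = 1
16 = 2·7 + 2, so a_2 = 2
7 = 3·2 + 1, so a_3 = 3
2 = 2·1 + 0, so a_4 = 2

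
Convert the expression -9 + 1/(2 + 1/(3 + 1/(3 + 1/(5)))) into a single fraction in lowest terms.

Start with 5.
3 + 1/(5/1) = 3 + 1/5 = 16/5
3 + 1/(16/5) = 3 + 5/16 = 53/16
2 + 1/(53/16) = 2 + 16/53 = 122/53
-9 + 1/(122/53) = -9 + 53/122 = -1045/122

-1045/122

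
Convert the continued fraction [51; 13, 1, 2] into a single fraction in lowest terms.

2094/41

a_0 = 51: 51/1
a_1 = 13: 664/13
a_2 = 1: 715/14
a_3 = 2: 2094/41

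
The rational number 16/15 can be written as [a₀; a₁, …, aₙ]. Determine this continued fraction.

[1; 15]

16 ÷ 15 → quotient 1, remainder 1
15 ÷ 1 → quotient 15, remainder 0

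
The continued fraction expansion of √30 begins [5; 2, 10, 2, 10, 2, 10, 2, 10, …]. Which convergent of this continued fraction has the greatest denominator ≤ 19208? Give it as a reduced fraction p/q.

a_0 = 5: 5/1  (≤ bound)
a_1 = 2: 11/2  (≤ bound)
a_2 = 10: 115/21  (≤ bound)
a_3 = 2: 241/44  (≤ bound)
a_4 = 10: 2525/461  (≤ bound)
a_5 = 2: 5291/966  (≤ bound)
a_6 = 10: 55435/10121  (≤ bound)
a_7 = 2: 116161/21208  (> 19208, stop)

55435/10121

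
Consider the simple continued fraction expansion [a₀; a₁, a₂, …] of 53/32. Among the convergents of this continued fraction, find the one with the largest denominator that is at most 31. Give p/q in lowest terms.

a_0 = 1: 1/1  (≤ bound)
a_1 = 1: 2/1  (≤ bound)
a_2 = 1: 3/2  (≤ bound)
a_3 = 1: 5/3  (≤ bound)
a_4 = 10: 53/32  (> 31, stop)

5/3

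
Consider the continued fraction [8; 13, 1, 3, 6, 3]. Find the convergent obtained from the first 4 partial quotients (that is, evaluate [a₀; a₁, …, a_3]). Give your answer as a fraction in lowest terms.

a_0 = 8: 8/1
a_1 = 13: 105/13
a_2 = 1: 113/14
a_3 = 3: 444/55

444/55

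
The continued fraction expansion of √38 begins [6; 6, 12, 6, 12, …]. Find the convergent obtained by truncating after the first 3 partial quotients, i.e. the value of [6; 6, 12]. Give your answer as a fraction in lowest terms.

Start with 12.
6 + 1/(12/1) = 6 + 1/12 = 73/12
6 + 1/(73/12) = 6 + 12/73 = 450/73

450/73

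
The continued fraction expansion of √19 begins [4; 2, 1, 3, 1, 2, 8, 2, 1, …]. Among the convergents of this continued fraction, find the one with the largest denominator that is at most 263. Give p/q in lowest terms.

170/39

List convergents until the denominator exceeds the bound:
a_0 = 4: 4/1  (≤ bound)
a_1 = 2: 9/2  (≤ bound)
a_2 = 1: 13/3  (≤ bound)
a_3 = 3: 48/11  (≤ bound)
a_4 = 1: 61/14  (≤ bound)
a_5 = 2: 170/39  (≤ bound)
a_6 = 8: 1421/326  (> 263, stop)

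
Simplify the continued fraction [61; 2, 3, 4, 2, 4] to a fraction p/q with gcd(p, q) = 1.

18307/298

Use the convergent recurrence hₖ = aₖ·hₖ₋₁ + hₖ₋₂ (and likewise for the denominators kₖ):
a_0 = 61: 61/1
a_1 = 2: 123/2
a_2 = 3: 430/7
a_3 = 4: 1843/30
a_4 = 2: 4116/67
a_5 = 4: 18307/298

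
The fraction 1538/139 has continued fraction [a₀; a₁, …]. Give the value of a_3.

1538 = 11·139 + 9, so a_0 = 11
139 = 15·9 + 4, so a_1 = 15
9 = 2·4 + 1, so a_2 = 2
4 = 4·1 + 0, so a_3 = 4

4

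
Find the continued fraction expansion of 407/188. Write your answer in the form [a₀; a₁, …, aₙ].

[2; 6, 15, 2]

Run the Euclidean algorithm, recording each quotient:
407 = 2·188 + 31, so a_0 = 2
188 = 6·31 + 2, so a_1 = 6
31 = 15·2 + 1, so a_2 = 15
2 = 2·1 + 0, so a_3 = 2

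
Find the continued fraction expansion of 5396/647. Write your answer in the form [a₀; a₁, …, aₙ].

[8; 2, 1, 15, 1, 12]

5396 ÷ 647 → quotient 8, remainder 220
647 ÷ 220 → quotient 2, remainder 207
220 ÷ 207 → quotient 1, remainder 13
207 ÷ 13 → quotient 15, remainder 12
13 ÷ 12 → quotient 1, remainder 1
12 ÷ 1 → quotient 12, remainder 0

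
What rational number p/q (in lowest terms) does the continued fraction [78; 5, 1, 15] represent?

7426/95

Use the convergent recurrence hₖ = aₖ·hₖ₋₁ + hₖ₋₂ (and likewise for the denominators kₖ):
a_0 = 78: 78/1
a_1 = 5: 391/5
a_2 = 1: 469/6
a_3 = 15: 7426/95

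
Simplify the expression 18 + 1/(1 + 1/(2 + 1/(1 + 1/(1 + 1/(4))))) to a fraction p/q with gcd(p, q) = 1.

599/32

a_0 = 18: 18/1
a_1 = 1: 19/1
a_2 = 2: 56/3
a_3 = 1: 75/4
a_4 = 1: 131/7
a_5 = 4: 599/32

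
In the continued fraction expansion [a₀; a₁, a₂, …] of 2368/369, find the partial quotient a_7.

2

2368 ÷ 369 → quotient 6, remainder 154
369 ÷ 154 → quotient 2, remainder 61
154 ÷ 61 → quotient 2, remainder 32
61 ÷ 32 → quotient 1, remainder 29
32 ÷ 29 → quotient 1, remainder 3
29 ÷ 3 → quotient 9, remainder 2
3 ÷ 2 → quotient 1, remainder 1
2 ÷ 1 → quotient 2, remainder 0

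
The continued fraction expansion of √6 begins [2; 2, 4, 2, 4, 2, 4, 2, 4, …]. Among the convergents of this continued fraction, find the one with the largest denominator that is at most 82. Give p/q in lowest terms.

a_0 = 2: 2/1  (≤ bound)
a_1 = 2: 5/2  (≤ bound)
a_2 = 4: 22/9  (≤ bound)
a_3 = 2: 49/20  (≤ bound)
a_4 = 4: 218/89  (> 82, stop)

49/20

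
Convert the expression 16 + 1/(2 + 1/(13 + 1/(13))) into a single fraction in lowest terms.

Start with 13.
13 + 1/(13/1) = 13 + 1/13 = 170/13
2 + 1/(170/13) = 2 + 13/170 = 353/170
16 + 1/(353/170) = 16 + 170/353 = 5818/353

5818/353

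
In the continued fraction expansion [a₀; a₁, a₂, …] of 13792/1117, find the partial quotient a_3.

Repeatedly divide and take the remainder:
13792 = 12·1117 + 388, so a_0 = 12
1117 = 2·388 + 341, so a_1 = 2
388 = 1·341 + 47, so a_2 = 1
341 = 7·47 + 12, so a_3 = 7

7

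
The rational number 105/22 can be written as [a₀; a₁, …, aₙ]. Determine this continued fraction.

105 = 4·22 + 17, so a_0 = 4
22 = 1·17 + 5, so a_1 = 1
17 = 3·5 + 2, so a_2 = 3
5 = 2·2 + 1, so a_3 = 2
2 = 2·1 + 0, so a_4 = 2

[4; 1, 3, 2, 2]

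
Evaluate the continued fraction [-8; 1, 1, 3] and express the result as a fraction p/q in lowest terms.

-52/7

Starting at the tail and folding back:
Start with 3.
1 + 1/(3/1) = 1 + 1/3 = 4/3
1 + 1/(4/3) = 1 + 3/4 = 7/4
-8 + 1/(7/4) = -8 + 4/7 = -52/7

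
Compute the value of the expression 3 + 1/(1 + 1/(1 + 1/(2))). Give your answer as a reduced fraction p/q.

a_0 = 3: 3/1
a_1 = 1: 4/1
a_2 = 1: 7/2
a_3 = 2: 18/5

18/5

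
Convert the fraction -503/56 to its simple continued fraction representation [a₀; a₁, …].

[-9; 56]

-503 = -9·56 + 1, so a_0 = -9
56 = 56·1 + 0, so a_1 = 56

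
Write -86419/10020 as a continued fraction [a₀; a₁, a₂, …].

[-9; 2, 1, 1, 1, 44, 9, 3]

-86419 = -9·10020 + 3761, so a_0 = -9
10020 = 2·3761 + 2498, so a_1 = 2
3761 = 1·2498 + 1263, so a_2 = 1
2498 = 1·1263 + 1235, so a_3 = 1
1263 = 1·1235 + 28, so a_4 = 1
1235 = 44·28 + 3, so a_5 = 44
28 = 9·3 + 1, so a_6 = 9
3 = 3·1 + 0, so a_7 = 3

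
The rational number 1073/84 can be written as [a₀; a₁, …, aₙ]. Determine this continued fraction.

Apply division with remainder until the remainder is 0:
⌊1073/84⌋ = 12, remainder 65
⌊84/65⌋ = 1, remainder 19
⌊65/19⌋ = 3, remainder 8
⌊19/8⌋ = 2, remainder 3
⌊8/3⌋ = 2, remainder 2
⌊3/2⌋ = 1, remainder 1
⌊2/1⌋ = 2, remainder 0

[12; 1, 3, 2, 2, 1, 2]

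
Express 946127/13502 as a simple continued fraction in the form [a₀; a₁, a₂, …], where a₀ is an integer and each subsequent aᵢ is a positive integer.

[70; 13, 1, 2, 8, 9, 1, 3]

Run the Euclidean algorithm, recording each quotient:
946127 = 70·13502 + 987, so a_0 = 70
13502 = 13·987 + 671, so a_1 = 13
987 = 1·671 + 316, so a_2 = 1
671 = 2·316 + 39, so a_3 = 2
316 = 8·39 + 4, so a_4 = 8
39 = 9·4 + 3, so a_5 = 9
4 = 1·3 + 1, so a_6 = 1
3 = 3·1 + 0, so a_7 = 3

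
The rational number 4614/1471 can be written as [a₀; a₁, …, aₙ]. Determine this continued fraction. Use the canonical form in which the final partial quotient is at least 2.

4614 ÷ 1471 → quotient 3, remainder 201
1471 ÷ 201 → quotient 7, remainder 64
201 ÷ 64 → quotient 3, remainder 9
64 ÷ 9 → quotient 7, remainder 1
9 ÷ 1 → quotient 9, remainder 0

[3; 7, 3, 7, 9]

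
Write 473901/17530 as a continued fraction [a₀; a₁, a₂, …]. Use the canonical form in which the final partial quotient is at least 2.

[27; 29, 1, 1, 1, 21, 4, 2]

Repeatedly divide and take the remainder:
473901 = 27·17530 + 591, so a_0 = 27
17530 = 29·591 + 391, so a_1 = 29
591 = 1·391 + 200, so a_2 = 1
391 = 1·200 + 191, so a_3 = 1
200 = 1·191 + 9, so a_4 = 1
191 = 21·9 + 2, so a_5 = 21
9 = 4·2 + 1, so a_6 = 4
2 = 2·1 + 0, so a_7 = 2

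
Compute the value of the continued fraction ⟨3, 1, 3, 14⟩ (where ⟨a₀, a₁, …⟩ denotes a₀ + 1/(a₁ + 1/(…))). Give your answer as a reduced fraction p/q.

Use the convergent recurrence hₖ = aₖ·hₖ₋₁ + hₖ₋₂ (and likewise for the denominators kₖ):
a_0 = 3: 3/1
a_1 = 1: 4/1
a_2 = 3: 15/4
a_3 = 14: 214/57

214/57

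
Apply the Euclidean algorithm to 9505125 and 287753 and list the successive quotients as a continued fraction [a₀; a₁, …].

[33; 31, 47, 11, 1, 1, 2, 3]

Repeatedly divide and take the remainder:
9505125 ÷ 287753 → quotient 33, remainder 9276
287753 ÷ 9276 → quotient 31, remainder 197
9276 ÷ 197 → quotient 47, remainder 17
197 ÷ 17 → quotient 11, remainder 10
17 ÷ 10 → quotient 1, remainder 7
10 ÷ 7 → quotient 1, remainder 3
7 ÷ 3 → quotient 2, remainder 1
3 ÷ 1 → quotient 3, remainder 0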